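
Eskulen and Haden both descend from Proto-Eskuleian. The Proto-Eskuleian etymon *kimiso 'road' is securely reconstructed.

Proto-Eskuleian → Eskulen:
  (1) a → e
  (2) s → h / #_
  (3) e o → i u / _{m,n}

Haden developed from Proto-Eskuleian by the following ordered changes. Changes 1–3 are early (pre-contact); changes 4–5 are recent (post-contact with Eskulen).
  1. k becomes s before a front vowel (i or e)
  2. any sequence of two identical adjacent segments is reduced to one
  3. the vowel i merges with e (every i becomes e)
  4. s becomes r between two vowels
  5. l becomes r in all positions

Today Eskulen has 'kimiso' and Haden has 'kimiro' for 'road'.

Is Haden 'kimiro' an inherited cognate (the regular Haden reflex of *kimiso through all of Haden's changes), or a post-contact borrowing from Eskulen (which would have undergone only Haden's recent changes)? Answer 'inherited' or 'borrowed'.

borrowed

If inherited, *kimiso would pass through all of Haden's changes:
Haden: start from *kimiso.
  rule 1 (palatalisation): kimiso → simiso
  rule 2: no change — simiso
  rule 3 (vowel merger): simiso → semeso
  rule 4 (rhotacism): semeso → semero
  rule 5: no change — semero
  ⇒ Haden semero
If borrowed from Eskulen 'kimiso' after the early changes, it would undergo only the recent ones:
  rule 4 (rhotacism): kimiso → kimiro
  rule 5 (unconditioned shift): no change (kimiro)
  ⇒ as a loan: kimiro
Haden 'kimiro' matches the loan outcome 'kimiro', not the inherited 'semero' — it skipped the early Haden changes, so it was borrowed from Eskulen.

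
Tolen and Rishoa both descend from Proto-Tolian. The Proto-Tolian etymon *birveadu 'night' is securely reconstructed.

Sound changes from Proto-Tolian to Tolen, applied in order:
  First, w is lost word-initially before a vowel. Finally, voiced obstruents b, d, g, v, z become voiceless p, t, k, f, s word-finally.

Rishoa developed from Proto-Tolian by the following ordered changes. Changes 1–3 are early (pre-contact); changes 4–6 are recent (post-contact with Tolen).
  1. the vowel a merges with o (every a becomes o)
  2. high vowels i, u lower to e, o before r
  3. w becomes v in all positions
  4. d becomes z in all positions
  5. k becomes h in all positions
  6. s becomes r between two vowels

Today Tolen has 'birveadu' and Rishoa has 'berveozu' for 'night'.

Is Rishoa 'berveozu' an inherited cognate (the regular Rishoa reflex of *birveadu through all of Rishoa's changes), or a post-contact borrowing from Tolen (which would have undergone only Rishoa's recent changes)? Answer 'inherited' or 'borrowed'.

If inherited, *birveadu would pass through all of Rishoa's changes:
Rishoa: *birveadu
  birveadu → birveodu   [vowel merger]
  birveodu → berveodu   [pre-rhotic lowering]
  berveodu (rule 3 does not apply)
  berveodu → berveozu   [unconditioned shift]
  berveozu (rule 5 does not apply)
  berveozu (rule 6 does not apply)
  giving Rishoa berveozu.
If borrowed from Tolen 'birveadu' after the early changes, it would undergo only the recent ones:
  rule 4 (unconditioned shift): birveadu → birveazu
  rule 5 (unconditioned shift): no change (birveazu)
  rule 6 (rhotacism): no change (birveazu)
  ⇒ as a loan: birveazu
Rishoa 'berveozu' matches the inherited outcome exactly, so it is an inherited cognate, not a loan.

inherited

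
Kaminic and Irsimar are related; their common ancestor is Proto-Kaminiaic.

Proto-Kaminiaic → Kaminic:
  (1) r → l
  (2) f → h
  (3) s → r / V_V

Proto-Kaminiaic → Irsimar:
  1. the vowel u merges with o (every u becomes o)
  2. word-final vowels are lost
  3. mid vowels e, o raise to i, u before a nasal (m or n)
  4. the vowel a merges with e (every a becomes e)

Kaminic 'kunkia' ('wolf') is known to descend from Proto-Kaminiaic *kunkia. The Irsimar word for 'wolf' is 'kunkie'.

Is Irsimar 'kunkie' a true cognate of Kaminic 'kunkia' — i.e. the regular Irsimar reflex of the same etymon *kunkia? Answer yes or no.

no

Derive the expected Irsimar reflex of *kunkia:
Irsimar: *kunkia
  kunkia → konkia   [vowel merger]
  konkia → konki   [apocope]
  konki → kunki   [pre-nasal raising]
  kunki (rule 4 does not apply)
  giving Irsimar kunki.
The regular Irsimar reflex would be 'kunki', but the attested form is 'kunkie'. The correspondence is irregular, so they are not cognates (the Irsimar form has a different source).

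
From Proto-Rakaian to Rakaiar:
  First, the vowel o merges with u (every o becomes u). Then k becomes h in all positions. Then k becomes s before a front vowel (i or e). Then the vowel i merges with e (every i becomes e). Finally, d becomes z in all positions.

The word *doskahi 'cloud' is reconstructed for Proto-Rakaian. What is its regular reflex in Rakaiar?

zushahe

Rakaiar: *doskahi > duskahi > dushahi > dushahe > zushahe  (by vowel merger, unconditioned shift, vowel merger, unconditioned shift)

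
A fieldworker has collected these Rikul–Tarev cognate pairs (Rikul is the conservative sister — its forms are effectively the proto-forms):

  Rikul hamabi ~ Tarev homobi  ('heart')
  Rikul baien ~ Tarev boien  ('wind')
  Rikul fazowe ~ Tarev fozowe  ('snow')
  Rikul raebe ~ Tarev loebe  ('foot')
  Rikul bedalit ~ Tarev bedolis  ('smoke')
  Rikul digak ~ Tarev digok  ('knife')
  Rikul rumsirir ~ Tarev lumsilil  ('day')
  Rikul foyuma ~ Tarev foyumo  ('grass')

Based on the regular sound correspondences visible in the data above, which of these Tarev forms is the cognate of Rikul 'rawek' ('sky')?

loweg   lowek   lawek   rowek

lowek

raebe ~ loebe — Rikul r corresponds to Tarev l word-initially before a back vowel.
fazowe ~ fozowe, bedalit ~ bedolis — Rikul a corresponds to Tarev o after a consonant, before a consonant other than r, m, n, p, b, f, v.
Applying these to Rikul 'rawek':
  rawek → lawek   (r→l word-initially before a back vowel)
  lawek → lowek   (a→o after a consonant, before a consonant other than r, m, n, p, b, f, v)
So the Tarev cognate is 'lowek'.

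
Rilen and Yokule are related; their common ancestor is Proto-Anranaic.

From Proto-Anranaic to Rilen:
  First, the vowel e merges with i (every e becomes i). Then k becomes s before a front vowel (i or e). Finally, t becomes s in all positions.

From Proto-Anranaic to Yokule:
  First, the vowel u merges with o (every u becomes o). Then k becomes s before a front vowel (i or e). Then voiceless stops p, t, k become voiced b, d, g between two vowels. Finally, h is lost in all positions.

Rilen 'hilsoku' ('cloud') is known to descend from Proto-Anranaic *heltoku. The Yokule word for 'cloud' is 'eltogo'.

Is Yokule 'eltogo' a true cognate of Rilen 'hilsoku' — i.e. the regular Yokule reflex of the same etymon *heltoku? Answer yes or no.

yes

Derive the expected Yokule reflex of *heltoku:
Yokule: *heltoku > heltoko > heltogo > eltogo  (by vowel merger, intervocalic voicing, h-loss)
Yokule 'eltogo' matches the regular reflex exactly, so the pair is cognate.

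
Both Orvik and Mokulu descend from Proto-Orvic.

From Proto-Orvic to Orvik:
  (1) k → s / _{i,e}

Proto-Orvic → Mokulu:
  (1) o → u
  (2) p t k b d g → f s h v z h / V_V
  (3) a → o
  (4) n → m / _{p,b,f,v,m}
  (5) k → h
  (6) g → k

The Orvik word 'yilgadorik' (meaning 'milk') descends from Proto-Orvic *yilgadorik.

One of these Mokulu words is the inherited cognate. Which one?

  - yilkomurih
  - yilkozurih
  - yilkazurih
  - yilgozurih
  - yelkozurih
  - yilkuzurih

yilkozurih

Mokulu: *yilgadorik > yilgadurik > yilgazurik > yilgozurik > yilgozurih > yilkozurih  (by vowel merger, intervocalic lenition, vowel merger, unconditioned shift, unconditioned shift)
Only 'yilkozurih' matches the regular Mokulu development of *yilgadorik.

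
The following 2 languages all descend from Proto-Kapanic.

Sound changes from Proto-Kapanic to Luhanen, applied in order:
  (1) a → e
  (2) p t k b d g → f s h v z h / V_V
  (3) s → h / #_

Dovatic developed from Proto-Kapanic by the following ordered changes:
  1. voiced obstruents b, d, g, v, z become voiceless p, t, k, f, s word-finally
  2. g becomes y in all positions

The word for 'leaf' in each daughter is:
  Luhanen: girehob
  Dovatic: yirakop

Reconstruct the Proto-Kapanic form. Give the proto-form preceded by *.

*girakob

Position 5: Luhanen has h, Dovatic has k. Taking the neighbouring segments as reconstructed: Luhanen h could go back to *k or *g or *h; Dovatic k can only go back to *k — the one source consistent with every daughter is *k.
Position 7: Luhanen has b, Dovatic has p. Luhanen preserves b here (none of its changes turn any other segment into b), so the proto-segment is *b.
Position 4: Luhanen has e, Dovatic has a. Dovatic preserves a here (none of its changes turn any other segment into a), so the proto-segment is *a.
Verify the candidate proto-form against each daughter:
Luhanen: start from *girakob.
  rule 1 (vowel merger): girakob → girekob
  rule 2 (intervocalic lenition): girekob → girehob
  rule 3: no change — girehob
  ⇒ Luhanen girehob
Dovatic: *girakob
  girakob → girakop   [final devoicing]
  girakop → yirakop   [unconditioned shift]
  giving Dovatic yirakop.
*girakob is the unique common source.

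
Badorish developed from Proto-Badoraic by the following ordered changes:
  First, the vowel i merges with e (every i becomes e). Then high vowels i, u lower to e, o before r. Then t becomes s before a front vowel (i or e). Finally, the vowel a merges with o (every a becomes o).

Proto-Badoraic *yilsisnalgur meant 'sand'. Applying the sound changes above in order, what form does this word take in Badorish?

Badorish: *yilsisnalgur
  yilsisnalgur → yelsesnalgur   [vowel merger]
  yelsesnalgur → yelsesnalgor   [pre-rhotic lowering]
  yelsesnalgor (rule 3 does not apply)
  yelsesnalgor → yelsesnolgor   [vowel merger]
  giving Badorish yelsesnolgor.

yelsesnolgor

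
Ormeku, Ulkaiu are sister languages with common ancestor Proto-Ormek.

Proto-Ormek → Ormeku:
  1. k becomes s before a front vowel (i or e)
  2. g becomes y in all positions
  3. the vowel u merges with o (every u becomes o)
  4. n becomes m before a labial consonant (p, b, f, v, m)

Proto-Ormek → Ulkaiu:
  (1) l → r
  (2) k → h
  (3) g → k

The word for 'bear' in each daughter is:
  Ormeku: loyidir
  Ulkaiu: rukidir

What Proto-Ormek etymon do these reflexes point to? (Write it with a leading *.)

Position 3: Ormeku has y, Ulkaiu has k. In Ulkaiu, k can only continue *g, so the proto-segment is *g.
Position 2: Ormeku has o, Ulkaiu has u. Ulkaiu preserves u here (none of its changes turn any other segment into u), so the proto-segment is *u.
This points to *lugidir. Verify forward in each daughter:
Ormeku: start from *lugidir.
  rule 1: no change — lugidir
  rule 2 (unconditioned shift): lugidir → luyidir
  rule 3 (vowel merger): luyidir → loyidir
  rule 4: no change — loyidir
  ⇒ Ormeku loyidir
Ulkaiu: *lugidir > rugidir > rukidir  (by unconditioned shift, unconditioned shift)
Only *lugidir yields all of Ormeku loyidir, Ulkaiu rukidir.

*lugidir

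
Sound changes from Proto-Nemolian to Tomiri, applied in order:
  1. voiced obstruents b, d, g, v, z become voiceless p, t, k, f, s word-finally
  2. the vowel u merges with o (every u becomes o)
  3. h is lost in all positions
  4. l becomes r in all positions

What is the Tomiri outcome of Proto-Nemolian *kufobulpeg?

kofoborpek

Tomiri: *kufobulpeg
  kufobulpeg → kufobulpek   [final devoicing]
  kufobulpek → kofobolpek   [vowel merger]
  kofobolpek (rule 3 does not apply)
  kofobolpek → kofoborpek   [unconditioned shift]
  giving Tomiri kofoborpek.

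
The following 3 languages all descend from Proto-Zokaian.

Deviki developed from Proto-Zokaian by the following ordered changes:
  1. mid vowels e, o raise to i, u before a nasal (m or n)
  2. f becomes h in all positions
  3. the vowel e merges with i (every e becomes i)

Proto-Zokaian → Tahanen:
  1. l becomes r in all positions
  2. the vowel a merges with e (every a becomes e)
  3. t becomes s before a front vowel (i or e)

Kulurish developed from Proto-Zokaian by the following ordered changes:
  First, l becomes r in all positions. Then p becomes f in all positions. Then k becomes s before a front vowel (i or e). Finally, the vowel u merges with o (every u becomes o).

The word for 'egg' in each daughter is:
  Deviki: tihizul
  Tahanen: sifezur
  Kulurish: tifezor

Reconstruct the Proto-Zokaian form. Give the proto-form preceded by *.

Position 6: Deviki has u, Tahanen has u, Kulurish has o. Tahanen preserves u here (none of its changes turn any other segment into u), so the proto-segment is *u.
Position 4: Deviki has i, Tahanen has e, Kulurish has e. Kulurish preserves e here (none of its changes turn any other segment into e), so the proto-segment is *e.
Verify the candidate proto-form against each daughter:
Deviki: start from *tifezul.
  rule 1: no change — tifezul
  rule 2 (unconditioned shift): tifezul → tihezul
  rule 3 (vowel merger): tihezul → tihizul
  ⇒ Deviki tihizul
Tahanen: *tifezul
  tifezul → tifezur   [unconditioned shift]
  tifezur (rule 2 does not apply)
  tifezur → sifezur   [palatalisation]
  giving Tahanen sifezur.
Kulurish: *tifezul > tifezur > tifezor  (by unconditioned shift, vowel merger)
No other proto-form is consistent with every reflex, so the reconstruction is *tifezul.

*tifezul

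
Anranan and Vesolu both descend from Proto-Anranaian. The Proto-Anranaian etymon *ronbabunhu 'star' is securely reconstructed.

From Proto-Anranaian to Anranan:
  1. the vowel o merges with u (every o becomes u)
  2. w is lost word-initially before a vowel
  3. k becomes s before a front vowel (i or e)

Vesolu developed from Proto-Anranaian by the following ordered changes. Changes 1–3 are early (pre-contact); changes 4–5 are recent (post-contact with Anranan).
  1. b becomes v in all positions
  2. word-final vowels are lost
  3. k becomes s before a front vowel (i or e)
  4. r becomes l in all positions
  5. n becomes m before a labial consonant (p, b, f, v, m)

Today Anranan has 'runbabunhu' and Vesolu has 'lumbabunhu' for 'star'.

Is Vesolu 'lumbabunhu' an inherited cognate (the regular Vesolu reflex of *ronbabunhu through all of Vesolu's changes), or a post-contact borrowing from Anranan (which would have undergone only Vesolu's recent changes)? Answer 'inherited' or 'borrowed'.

borrowed

If inherited, *ronbabunhu would pass through all of Vesolu's changes:
Vesolu: *ronbabunhu > ronvavunhu > ronvavunh > lonvavunh > lomvavunh  (by unconditioned shift, apocope, unconditioned shift, nasal place assimilation)
If borrowed from Anranan 'runbabunhu' after the early changes, it would undergo only the recent ones:
  rule 4 (unconditioned shift): runbabunhu → lunbabunhu
  rule 5 (nasal place assimilation): lunbabunhu → lumbabunhu
  ⇒ as a loan: lumbabunhu
Vesolu 'lumbabunhu' matches the loan outcome 'lumbabunhu', not the inherited 'lomvavunh' — it skipped the early Vesolu changes, so it was borrowed from Anranan.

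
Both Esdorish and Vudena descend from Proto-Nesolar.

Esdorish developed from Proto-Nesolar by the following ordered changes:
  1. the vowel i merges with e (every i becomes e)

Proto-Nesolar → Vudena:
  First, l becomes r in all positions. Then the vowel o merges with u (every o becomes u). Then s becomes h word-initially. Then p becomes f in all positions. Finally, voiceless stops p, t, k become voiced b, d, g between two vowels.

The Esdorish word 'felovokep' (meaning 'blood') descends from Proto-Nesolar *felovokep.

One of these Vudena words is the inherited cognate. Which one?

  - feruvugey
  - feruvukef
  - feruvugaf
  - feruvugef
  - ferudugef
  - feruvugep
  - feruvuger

Vudena: start from *felovokep.
  rule 1 (unconditioned shift): felovokep → ferovokep
  rule 2 (vowel merger): ferovokep → feruvukep
  rule 3: no change — feruvukep
  rule 4 (unconditioned shift): feruvukep → feruvukef
  rule 5 (intervocalic voicing): feruvukef → feruvugef
  ⇒ Vudena feruvugef
Only 'feruvugef' matches the regular Vudena development of *felovokep.

feruvugef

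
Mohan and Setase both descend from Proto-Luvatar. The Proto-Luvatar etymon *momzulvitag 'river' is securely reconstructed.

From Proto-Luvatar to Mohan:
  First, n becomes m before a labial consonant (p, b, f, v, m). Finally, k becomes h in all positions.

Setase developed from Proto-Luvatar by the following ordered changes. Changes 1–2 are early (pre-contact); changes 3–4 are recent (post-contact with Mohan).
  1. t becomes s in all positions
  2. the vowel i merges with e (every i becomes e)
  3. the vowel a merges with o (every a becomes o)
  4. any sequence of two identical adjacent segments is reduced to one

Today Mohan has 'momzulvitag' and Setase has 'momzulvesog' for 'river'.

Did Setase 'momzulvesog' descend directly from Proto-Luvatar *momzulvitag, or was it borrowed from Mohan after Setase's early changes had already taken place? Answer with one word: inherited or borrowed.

If inherited, *momzulvitag would pass through all of Setase's changes:
Setase: *momzulvitag
  momzulvitag → momzulvisag   [unconditioned shift]
  momzulvisag → momzulvesag   [vowel merger]
  momzulvesag → momzulvesog   [vowel merger]
  momzulvesog (rule 4 does not apply)
  giving Setase momzulvesog.
If borrowed from Mohan 'momzulvitag' after the early changes, it would undergo only the recent ones:
  rule 3 (vowel merger): momzulvitag → momzulvitog
  rule 4 (degemination): no change (momzulvitog)
  ⇒ as a loan: momzulvitog
Setase 'momzulvesog' matches the inherited outcome exactly, so it is an inherited cognate, not a loan.

inherited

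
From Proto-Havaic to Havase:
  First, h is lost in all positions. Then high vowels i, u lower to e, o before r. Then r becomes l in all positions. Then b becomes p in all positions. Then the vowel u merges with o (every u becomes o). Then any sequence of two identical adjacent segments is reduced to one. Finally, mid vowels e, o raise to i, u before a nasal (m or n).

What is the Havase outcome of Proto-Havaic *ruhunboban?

Havase: start from *ruhunboban.
  rule 1 (h-loss): ruhunboban → ruunboban
  rule 2: no change — ruunboban
  rule 3 (unconditioned shift): ruunboban → luunboban
  rule 4 (unconditioned shift): luunboban → luunpopan
  rule 5 (vowel merger): luunpopan → loonpopan
  rule 6 (degemination): loonpopan → lonpopan
  rule 7 (pre-nasal raising): lonpopan → lunpopan
  ⇒ Havase lunpopan

lunpopan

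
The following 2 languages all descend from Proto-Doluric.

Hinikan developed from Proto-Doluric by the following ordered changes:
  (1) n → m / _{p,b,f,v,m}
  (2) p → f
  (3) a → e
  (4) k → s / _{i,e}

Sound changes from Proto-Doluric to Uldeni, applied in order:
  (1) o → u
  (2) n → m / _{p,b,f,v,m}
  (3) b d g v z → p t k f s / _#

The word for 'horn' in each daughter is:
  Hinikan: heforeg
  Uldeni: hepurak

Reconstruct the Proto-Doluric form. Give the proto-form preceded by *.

*heporag

Position 3: Hinikan has f, Uldeni has p. Taking the neighbouring segments as reconstructed: Hinikan f could go back to *p or *f; Uldeni p can only go back to *p — the one source consistent with every daughter is *p.
Position 7: Hinikan has g, Uldeni has k. Hinikan preserves g here (none of its changes turn any other segment into g), so the proto-segment is *g.
Position 6: Hinikan has e, Uldeni has a. Uldeni preserves a here (none of its changes turn any other segment into a), so the proto-segment is *a.
Continuing position by position gives *heporag; check it forward:
Hinikan: *heporag
  heporag (rule 1 does not apply)
  heporag → heforag   [unconditioned shift]
  heforag → heforeg   [vowel merger]
  heforeg (rule 4 does not apply)
  giving Hinikan heforeg.
Uldeni: *heporag
  heporag → hepurag   [vowel merger]
  hepurag (rule 2 does not apply)
  hepurag → hepurak   [final devoicing]
  giving Uldeni hepurak.
No other proto-form is consistent with every reflex, so the reconstruction is *heporag.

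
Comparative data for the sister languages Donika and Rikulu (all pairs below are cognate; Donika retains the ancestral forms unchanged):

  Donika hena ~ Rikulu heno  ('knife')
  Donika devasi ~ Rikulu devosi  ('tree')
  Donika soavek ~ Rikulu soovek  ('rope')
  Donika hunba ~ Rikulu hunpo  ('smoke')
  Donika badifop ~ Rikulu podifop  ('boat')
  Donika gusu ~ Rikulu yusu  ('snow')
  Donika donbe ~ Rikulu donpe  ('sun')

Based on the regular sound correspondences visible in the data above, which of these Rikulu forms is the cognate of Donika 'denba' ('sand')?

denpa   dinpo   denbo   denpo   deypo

hunba ~ hunpo — Donika b corresponds to Rikulu p after a consonant, before a back vowel.
hena ~ heno, hunba ~ hunpo — Donika a corresponds to Rikulu o word-finally.
Applying these to Donika 'denba':
  denba → denpa   (b→p after a consonant, before a back vowel)
  denpa → denpo   (a→o word-finally)
So the Rikulu cognate is 'denpo'.

denpo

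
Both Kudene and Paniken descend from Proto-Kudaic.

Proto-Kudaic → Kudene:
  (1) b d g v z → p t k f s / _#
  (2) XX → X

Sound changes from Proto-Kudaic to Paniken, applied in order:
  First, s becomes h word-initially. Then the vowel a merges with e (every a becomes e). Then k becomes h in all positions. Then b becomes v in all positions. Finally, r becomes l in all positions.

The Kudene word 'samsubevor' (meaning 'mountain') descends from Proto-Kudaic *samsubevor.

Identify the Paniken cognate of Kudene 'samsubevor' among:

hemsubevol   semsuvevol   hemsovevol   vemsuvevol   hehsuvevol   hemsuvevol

Paniken: start from *samsubevor.
  rule 1 (debuccalisation): samsubevor → hamsubevor
  rule 2 (vowel merger): hamsubevor → hemsubevor
  rule 3: no change — hemsubevor
  rule 4 (unconditioned shift): hemsubevor → hemsuvevor
  rule 5 (unconditioned shift): hemsuvevor → hemsuvevol
  ⇒ Paniken hemsuvevol
Among the options, 'hemsuvevol' alone shows every Paniken change applied in order.

hemsuvevol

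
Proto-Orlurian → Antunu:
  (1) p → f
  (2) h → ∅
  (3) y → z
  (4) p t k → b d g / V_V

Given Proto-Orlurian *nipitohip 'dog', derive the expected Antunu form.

nifidoif

Antunu: *nipitohip
  nipitohip → nifitohif   [unconditioned shift]
  nifitohif → nifitoif   [h-loss]
  nifitoif (rule 3 does not apply)
  nifitoif → nifidoif   [intervocalic voicing]
  giving Antunu nifidoif.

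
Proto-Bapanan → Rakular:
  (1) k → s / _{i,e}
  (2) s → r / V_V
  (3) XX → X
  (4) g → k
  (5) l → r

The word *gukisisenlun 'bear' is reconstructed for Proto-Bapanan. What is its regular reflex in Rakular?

Rakular: start from *gukisisenlun.
  rule 1 (palatalisation): gukisisenlun → gusisisenlun
  rule 2 (rhotacism): gusisisenlun → guririrenlun
  rule 3: no change — guririrenlun
  rule 4 (unconditioned shift): guririrenlun → kuririrenlun
  rule 5 (unconditioned shift): kuririrenlun → kuririrenrun
  ⇒ Rakular kuririrenrun

kuririrenrun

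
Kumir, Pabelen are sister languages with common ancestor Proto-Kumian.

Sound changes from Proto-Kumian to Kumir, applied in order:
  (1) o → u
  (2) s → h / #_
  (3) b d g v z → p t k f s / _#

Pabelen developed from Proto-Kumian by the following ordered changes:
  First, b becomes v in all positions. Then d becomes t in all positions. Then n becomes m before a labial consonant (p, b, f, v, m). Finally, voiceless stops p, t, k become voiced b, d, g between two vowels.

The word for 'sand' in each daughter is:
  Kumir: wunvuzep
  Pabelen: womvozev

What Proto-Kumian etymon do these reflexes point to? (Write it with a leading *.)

*wonvozeb

Position 3: Kumir has n, Pabelen has m. Kumir preserves n here (none of its changes turn any other segment into n), so the proto-segment is *n.
Position 2: Kumir has u, Pabelen has o. Pabelen preserves o here (none of its changes turn any other segment into o), so the proto-segment is *o.
Continuing position by position gives *wonvozeb; check it forward:
Kumir: start from *wonvozeb.
  rule 1 (vowel merger): wonvozeb → wunvuzeb
  rule 2: no change — wunvuzeb
  rule 3 (final devoicing): wunvuzeb → wunvuzep
  ⇒ Kumir wunvuzep
Pabelen: start from *wonvozeb.
  rule 1 (unconditioned shift): wonvozeb → wonvozev
  rule 2: no change — wonvozev
  rule 3 (nasal place assimilation): wonvozev → womvozev
  rule 4: no change — womvozev
  ⇒ Pabelen womvozev
No other proto-form is consistent with every reflex, so the reconstruction is *wonvozeb.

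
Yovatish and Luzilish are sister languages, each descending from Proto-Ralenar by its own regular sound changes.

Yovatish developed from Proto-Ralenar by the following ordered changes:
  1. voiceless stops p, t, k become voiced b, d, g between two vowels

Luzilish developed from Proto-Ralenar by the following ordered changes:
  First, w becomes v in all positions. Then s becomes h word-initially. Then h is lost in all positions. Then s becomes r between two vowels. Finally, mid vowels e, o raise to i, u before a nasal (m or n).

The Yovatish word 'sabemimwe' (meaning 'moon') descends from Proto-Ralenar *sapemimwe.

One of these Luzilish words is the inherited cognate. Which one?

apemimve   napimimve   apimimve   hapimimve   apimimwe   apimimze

Luzilish: *sapemimwe > sapemimve > hapemimve > apemimve > apimimve  (by unconditioned shift, debuccalisation, h-loss, pre-nasal raising)

apimimve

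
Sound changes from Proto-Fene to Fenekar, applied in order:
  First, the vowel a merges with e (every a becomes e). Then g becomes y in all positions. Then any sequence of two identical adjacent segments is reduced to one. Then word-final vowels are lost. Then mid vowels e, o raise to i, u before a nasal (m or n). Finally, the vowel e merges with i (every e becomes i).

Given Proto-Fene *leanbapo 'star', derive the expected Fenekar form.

linbip

Fenekar: *leanbapo
  leanbapo → leenbepo   [vowel merger]
  leenbepo (rule 2 does not apply)
  leenbepo → lenbepo   [degemination]
  lenbepo → lenbep   [apocope]
  lenbep → linbep   [pre-nasal raising]
  linbep → linbip   [vowel merger]
  giving Fenekar linbip.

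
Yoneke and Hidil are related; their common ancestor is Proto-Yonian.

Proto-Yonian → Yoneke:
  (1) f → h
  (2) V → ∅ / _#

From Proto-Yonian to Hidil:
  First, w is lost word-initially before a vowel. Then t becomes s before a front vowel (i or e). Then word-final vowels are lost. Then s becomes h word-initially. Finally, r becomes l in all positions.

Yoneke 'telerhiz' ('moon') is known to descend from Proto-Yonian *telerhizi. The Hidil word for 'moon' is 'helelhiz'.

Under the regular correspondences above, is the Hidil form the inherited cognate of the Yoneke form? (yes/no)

yes

Derive the expected Hidil reflex of *telerhizi:
Hidil: *telerhizi > selerhizi > selerhiz > helerhiz > helelhiz  (by palatalisation, apocope, debuccalisation, unconditioned shift)
Hidil 'helelhiz' matches the regular reflex exactly, so the pair is cognate.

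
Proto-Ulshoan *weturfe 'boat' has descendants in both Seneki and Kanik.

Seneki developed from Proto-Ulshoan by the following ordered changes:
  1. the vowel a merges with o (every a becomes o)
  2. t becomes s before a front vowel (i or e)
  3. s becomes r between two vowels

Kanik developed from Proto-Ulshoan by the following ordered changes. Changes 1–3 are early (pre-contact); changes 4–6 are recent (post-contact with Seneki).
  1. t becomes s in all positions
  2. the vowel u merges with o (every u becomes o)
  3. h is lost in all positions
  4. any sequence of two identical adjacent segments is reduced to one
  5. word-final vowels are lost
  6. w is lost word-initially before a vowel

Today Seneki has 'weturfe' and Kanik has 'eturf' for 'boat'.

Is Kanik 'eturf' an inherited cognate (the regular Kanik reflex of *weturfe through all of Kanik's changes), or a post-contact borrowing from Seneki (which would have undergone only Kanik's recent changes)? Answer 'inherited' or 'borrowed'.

If inherited, *weturfe would pass through all of Kanik's changes:
Kanik: *weturfe > wesurfe > wesorfe > wesorf > esorf  (by unconditioned shift, vowel merger, apocope, glide loss)
If borrowed from Seneki 'weturfe' after the early changes, it would undergo only the recent ones:
  rule 4 (degemination): no change (weturfe)
  rule 5 (apocope): weturfe → weturf
  rule 6 (glide loss): weturf → eturf
  ⇒ as a loan: eturf
Kanik 'eturf' matches the loan outcome 'eturf', not the inherited 'esorf' — it skipped the early Kanik changes, so it was borrowed from Seneki.

borrowed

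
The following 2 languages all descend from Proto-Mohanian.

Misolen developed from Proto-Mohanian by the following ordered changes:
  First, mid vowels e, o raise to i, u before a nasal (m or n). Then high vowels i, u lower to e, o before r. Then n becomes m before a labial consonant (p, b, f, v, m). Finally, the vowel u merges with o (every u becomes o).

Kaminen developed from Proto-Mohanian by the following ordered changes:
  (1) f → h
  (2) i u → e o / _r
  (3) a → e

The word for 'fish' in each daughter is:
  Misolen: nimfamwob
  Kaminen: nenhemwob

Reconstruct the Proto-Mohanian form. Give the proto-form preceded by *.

*nenfamwob

Position 2: Misolen has i, Kaminen has e. Taking the neighbouring segments as reconstructed: Misolen i could go back to *e or *i; Kaminen e could go back to *a or *e — the one source consistent with every daughter is *e.
Position 5: Misolen has a, Kaminen has e. Misolen preserves a here (none of its changes turn any other segment into a), so the proto-segment is *a.
Position 4: Misolen has f, Kaminen has h. Misolen preserves f here (none of its changes turn any other segment into f), so the proto-segment is *f.
Continuing position by position gives *nenfamwob; check it forward:
Misolen: *nenfamwob > ninfamwob > nimfamwob  (by pre-nasal raising, nasal place assimilation)
Kaminen: start from *nenfamwob.
  rule 1 (unconditioned shift): nenfamwob → nenhamwob
  rule 2: no change — nenhamwob
  rule 3 (vowel merger): nenhamwob → nenhemwob
  ⇒ Kaminen nenhemwob
No other proto-form is consistent with every reflex, so the reconstruction is *nenfamwob.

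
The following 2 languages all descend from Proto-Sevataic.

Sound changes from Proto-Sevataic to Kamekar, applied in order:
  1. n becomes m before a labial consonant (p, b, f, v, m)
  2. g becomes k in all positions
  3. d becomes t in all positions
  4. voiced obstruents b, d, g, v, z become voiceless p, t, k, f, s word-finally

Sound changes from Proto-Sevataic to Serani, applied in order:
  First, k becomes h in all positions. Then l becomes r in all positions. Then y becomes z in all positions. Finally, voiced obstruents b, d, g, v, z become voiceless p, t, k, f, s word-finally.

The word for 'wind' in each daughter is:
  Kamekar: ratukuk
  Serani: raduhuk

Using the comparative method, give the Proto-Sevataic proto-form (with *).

Position 3: Kamekar has t, Serani has d. Serani preserves d here (none of its changes turn any other segment into d), so the proto-segment is *d.
Position 7: Kamekar has k, Serani has k. In Serani, k can only continue *g, so the proto-segment is *g.
Position 5: Kamekar has k, Serani has h. Taking the neighbouring segments as reconstructed: Kamekar k could go back to *k or *g; Serani h could go back to *k or *h — the one source consistent with every daughter is *k.
The remaining positions agree across the daughters. Check the candidate against every language:
Kamekar: *radukug
  radukug (rule 1 does not apply)
  radukug → radukuk   [unconditioned shift]
  radukuk → ratukuk   [unconditioned shift]
  ratukuk (rule 4 does not apply)
  giving Kamekar ratukuk.
Serani: *radukug
  radukug → raduhug   [unconditioned shift]
  raduhug (rule 2 does not apply)
  raduhug (rule 3 does not apply)
  raduhug → raduhuk   [final devoicing]
  giving Serani raduhuk.
*radukug is the unique common source.

*radukug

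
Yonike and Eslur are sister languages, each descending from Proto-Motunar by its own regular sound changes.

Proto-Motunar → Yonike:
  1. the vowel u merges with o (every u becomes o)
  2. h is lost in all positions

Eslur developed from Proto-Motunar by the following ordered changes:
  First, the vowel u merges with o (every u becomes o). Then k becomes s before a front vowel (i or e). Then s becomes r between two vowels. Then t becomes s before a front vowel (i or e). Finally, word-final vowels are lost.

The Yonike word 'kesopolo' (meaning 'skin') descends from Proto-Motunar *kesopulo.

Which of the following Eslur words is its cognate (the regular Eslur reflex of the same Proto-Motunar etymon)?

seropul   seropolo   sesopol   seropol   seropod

seropol

Eslur: *kesopulo
  kesopulo → kesopolo   [vowel merger]
  kesopolo → sesopolo   [palatalisation]
  sesopolo → seropolo   [rhotacism]
  seropolo (rule 4 does not apply)
  seropolo → seropol   [apocope]
  giving Eslur seropol.
The other candidates each miss or misapply at least one Eslur change.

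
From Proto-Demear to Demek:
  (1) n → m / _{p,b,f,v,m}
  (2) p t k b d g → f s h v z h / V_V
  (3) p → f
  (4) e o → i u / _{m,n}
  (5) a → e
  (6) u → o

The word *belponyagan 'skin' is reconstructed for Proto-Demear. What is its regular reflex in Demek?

Demek: *belponyagan > belponyahan > belfonyahan > belfunyahan > belfunyehen > belfonyehen  (by intervocalic lenition, unconditioned shift, pre-nasal raising, vowel merger, vowel merger)

belfonyehen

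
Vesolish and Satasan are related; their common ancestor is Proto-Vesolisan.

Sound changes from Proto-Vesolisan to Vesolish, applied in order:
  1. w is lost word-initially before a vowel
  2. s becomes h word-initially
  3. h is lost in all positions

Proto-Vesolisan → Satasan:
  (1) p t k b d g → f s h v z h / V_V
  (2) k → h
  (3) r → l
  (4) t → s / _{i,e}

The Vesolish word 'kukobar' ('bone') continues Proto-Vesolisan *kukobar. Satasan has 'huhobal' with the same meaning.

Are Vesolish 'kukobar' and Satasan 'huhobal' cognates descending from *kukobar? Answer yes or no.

Derive the expected Satasan reflex of *kukobar:
Satasan: start from *kukobar.
  rule 1 (intervocalic lenition): kukobar → kuhovar
  rule 2 (unconditioned shift): kuhovar → huhovar
  rule 3 (unconditioned shift): huhovar → huhoval
  rule 4: no change — huhoval
  ⇒ Satasan huhoval
The regular Satasan reflex would be 'huhoval', but the attested form is 'huhobal'. The correspondence is irregular, so they are not cognates (the Satasan form has a different source).

no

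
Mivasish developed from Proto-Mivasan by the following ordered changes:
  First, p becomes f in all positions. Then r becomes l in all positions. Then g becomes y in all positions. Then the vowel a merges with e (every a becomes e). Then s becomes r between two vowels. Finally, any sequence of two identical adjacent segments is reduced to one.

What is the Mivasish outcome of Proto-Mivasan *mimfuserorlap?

Mivasish: *mimfuserorlap > mimfuserorlaf > mimfuselollaf > mimfuselollef > mimfurelollef > mimfurelolef  (by unconditioned shift, unconditioned shift, vowel merger, rhotacism, degemination)

mimfurelolef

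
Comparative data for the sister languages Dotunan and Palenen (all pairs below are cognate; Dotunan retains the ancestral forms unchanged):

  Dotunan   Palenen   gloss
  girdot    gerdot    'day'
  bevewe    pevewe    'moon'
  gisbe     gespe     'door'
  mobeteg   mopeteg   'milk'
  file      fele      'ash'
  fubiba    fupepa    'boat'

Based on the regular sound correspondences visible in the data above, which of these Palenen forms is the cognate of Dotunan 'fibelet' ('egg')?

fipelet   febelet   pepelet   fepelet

fubiba ~ fupepa — Dotunan i corresponds to Palenen e after a consonant, before a labial obstruent.
mobeteg ~ mopeteg — Dotunan b corresponds to Palenen p between vowels (before a front vowel).
Applying these to Dotunan 'fibelet':
  fibelet → febelet   (i→e after a consonant, before a labial obstruent)
  febelet → fepelet   (b→p between vowels (before a front vowel))
So the Palenen cognate is 'fepelet'.

fepelet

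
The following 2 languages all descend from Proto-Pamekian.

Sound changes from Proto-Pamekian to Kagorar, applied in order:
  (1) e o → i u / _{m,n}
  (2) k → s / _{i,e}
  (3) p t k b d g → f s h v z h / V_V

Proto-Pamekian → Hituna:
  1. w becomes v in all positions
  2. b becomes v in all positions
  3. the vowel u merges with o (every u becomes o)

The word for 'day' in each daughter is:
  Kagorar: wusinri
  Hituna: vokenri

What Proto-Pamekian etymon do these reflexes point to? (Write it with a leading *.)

*wukenri

Position 3: Kagorar has s, Hituna has k. Hituna preserves k here (none of its changes turn any other segment into k), so the proto-segment is *k.
Position 4: Kagorar has i, Hituna has e. Hituna preserves e here (none of its changes turn any other segment into e), so the proto-segment is *e.
Position 1: Kagorar has w, Hituna has v. Kagorar preserves w here (none of its changes turn any other segment into w), so the proto-segment is *w.
This points to *wukenri. Verify forward in each daughter:
Kagorar: *wukenri > wukinri > wusinri  (by pre-nasal raising, palatalisation)
Hituna: *wukenri
  wukenri → vukenri   [unconditioned shift]
  vukenri (rule 2 does not apply)
  vukenri → vokenri   [vowel merger]
  giving Hituna vokenri.
*wukenri is the unique common source.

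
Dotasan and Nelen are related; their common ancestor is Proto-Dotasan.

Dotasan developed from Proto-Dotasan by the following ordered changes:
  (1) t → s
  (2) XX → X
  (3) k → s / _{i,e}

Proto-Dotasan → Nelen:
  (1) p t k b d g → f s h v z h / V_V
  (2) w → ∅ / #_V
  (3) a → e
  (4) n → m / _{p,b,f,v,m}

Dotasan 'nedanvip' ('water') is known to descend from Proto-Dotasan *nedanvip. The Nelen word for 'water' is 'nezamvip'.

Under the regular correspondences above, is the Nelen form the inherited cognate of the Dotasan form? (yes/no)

no

Derive the expected Nelen reflex of *nedanvip:
Nelen: *nedanvip > nezanvip > nezenvip > nezemvip  (by intervocalic lenition, vowel merger, nasal place assimilation)
The regular Nelen reflex would be 'nezemvip', but the attested form is 'nezamvip'. The correspondence is irregular, so they are not cognates (the Nelen form has a different source).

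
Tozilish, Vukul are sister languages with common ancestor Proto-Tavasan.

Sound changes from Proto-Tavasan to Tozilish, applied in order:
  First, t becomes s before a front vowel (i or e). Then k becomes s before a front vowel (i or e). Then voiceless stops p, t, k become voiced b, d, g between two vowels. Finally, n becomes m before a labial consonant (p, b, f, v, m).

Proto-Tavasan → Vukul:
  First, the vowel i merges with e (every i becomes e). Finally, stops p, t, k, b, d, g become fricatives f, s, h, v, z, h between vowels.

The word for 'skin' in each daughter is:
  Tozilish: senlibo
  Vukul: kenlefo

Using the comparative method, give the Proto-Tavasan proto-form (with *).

*kenlipo

Position 1: Tozilish has s, Vukul has k. Vukul preserves k here (none of its changes turn any other segment into k), so the proto-segment is *k.
Position 6: Tozilish has b, Vukul has f. Taking the neighbouring segments as reconstructed: Tozilish b could go back to *p or *b; Vukul f could go back to *p or *f — the one source consistent with every daughter is *p.
Position 5: Tozilish has i, Vukul has e. Tozilish preserves i here (none of its changes turn any other segment into i), so the proto-segment is *i.
Verify the candidate proto-form against each daughter:
Tozilish: *kenlipo
  kenlipo (rule 1 does not apply)
  kenlipo → senlipo   [palatalisation]
  senlipo → senlibo   [intervocalic voicing]
  senlibo (rule 4 does not apply)
  giving Tozilish senlibo.
Vukul: start from *kenlipo.
  rule 1 (vowel merger): kenlipo → kenlepo
  rule 2 (intervocalic lenition): kenlepo → kenlefo
  ⇒ Vukul kenlefo
No other proto-form is consistent with every reflex, so the reconstruction is *kenlipo.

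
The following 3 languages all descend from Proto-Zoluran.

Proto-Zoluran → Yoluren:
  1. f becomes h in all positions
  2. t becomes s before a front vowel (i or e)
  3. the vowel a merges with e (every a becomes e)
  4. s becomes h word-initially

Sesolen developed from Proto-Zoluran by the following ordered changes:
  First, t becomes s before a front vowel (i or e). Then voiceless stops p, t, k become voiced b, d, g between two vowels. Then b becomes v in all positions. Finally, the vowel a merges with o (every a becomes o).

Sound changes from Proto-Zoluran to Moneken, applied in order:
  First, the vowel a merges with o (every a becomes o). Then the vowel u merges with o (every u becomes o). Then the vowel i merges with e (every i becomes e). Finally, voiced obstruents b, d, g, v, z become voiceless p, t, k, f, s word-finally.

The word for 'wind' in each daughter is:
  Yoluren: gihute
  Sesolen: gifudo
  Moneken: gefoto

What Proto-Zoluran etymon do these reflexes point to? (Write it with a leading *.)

*gifuta

Position 2: Yoluren has i, Sesolen has i, Moneken has e. Yoluren preserves i here (none of its changes turn any other segment into i), so the proto-segment is *i.
Position 3: Yoluren has h, Sesolen has f, Moneken has f. Sesolen preserves f here (none of its changes turn any other segment into f), so the proto-segment is *f.
Verify the candidate proto-form against each daughter:
Yoluren: start from *gifuta.
  rule 1 (unconditioned shift): gifuta → gihuta
  rule 2: no change — gihuta
  rule 3 (vowel merger): gihuta → gihute
  rule 4: no change — gihute
  ⇒ Yoluren gihute
Sesolen: *gifuta
  gifuta (rule 1 does not apply)
  gifuta → gifuda   [intervocalic voicing]
  gifuda (rule 3 does not apply)
  gifuda → gifudo   [vowel merger]
  giving Sesolen gifudo.
Moneken: start from *gifuta.
  rule 1 (vowel merger): gifuta → gifuto
  rule 2 (vowel merger): gifuto → gifoto
  rule 3 (vowel merger): gifoto → gefoto
  rule 4: no change — gefoto
  ⇒ Moneken gefoto
No other proto-form is consistent with every reflex, so the reconstruction is *gifuta.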